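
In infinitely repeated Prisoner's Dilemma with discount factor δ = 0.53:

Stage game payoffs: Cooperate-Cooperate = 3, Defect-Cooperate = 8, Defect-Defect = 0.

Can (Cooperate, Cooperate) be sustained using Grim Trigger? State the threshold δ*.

δ* = 0.625; since δ = 0.53 < 0.625, cooperation cannot be sustained

Work:
For Grim Trigger:
Cooperate forever: 3/(1-δ)
Defect then punished: 8 + 0·δ/(1-δ)
Need: 3/(1-δ) ≥ 8 + 0·δ/(1-δ)
Solving: δ ≥ (T-R)/(T-P) = (8-3)/(8-0) = 0.625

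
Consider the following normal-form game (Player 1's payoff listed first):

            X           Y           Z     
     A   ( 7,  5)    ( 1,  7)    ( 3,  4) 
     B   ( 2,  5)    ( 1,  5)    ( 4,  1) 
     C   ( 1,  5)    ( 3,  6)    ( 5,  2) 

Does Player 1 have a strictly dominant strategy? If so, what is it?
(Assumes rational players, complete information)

No strictly dominant strategy exists for Player 1

Work:
A strategy strictly dominates another if it gives a strictly higher payoff against every opponent action. Compare each pair of P1's strategies column-by-column:
  A vs B: [7 vs 2, 1 vs 1, 3 vs 4] → A does not strictly dominate B (column Y: 1 ≤ 1)
  A vs C: [7 vs 1, 1 vs 3, 3 vs 5] → A does not strictly dominate C (column Y: 1 ≤ 3)
  B vs A: [2 vs 7, 1 vs 1, 4 vs 3] → B does not strictly dominate A (column X: 2 ≤ 7)
  B vs C: [2 vs 1, 1 vs 3, 4 vs 5] → B does not strictly dominate C (column Y: 1 ≤ 3)
  C vs A: [1 vs 7, 3 vs 1, 5 vs 3] → C does not strictly dominate A (column X: 1 ≤ 7)
  C vs B: [1 vs 2, 3 vs 1, 5 vs 4] → C does not strictly dominate B (column X: 1 ≤ 2)
No single strategy strictly dominates all others → no strictly dominant strategy.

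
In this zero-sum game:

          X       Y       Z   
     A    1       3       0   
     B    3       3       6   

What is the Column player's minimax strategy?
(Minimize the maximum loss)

Column should play X or Y (all achieve the minimum), value = 3

Work:
Column player minimizes Row's maximum payoff:
Column X: max payoff to Row = 3
Column Y: max payoff to Row = 3
Column Z: max payoff to Row = 6
Minimum is 3, achieved by columns X, Y (tied).
Each of X or Y is a minimax strategy.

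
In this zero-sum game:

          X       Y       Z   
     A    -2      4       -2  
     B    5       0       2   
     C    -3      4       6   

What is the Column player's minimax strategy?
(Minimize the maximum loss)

Column should play Y, value = 4

Work:
Column player minimizes Row's maximum payoff:
Column X: max payoff to Row = 5
Column Y: max payoff to Row = 4
Column Z: max payoff to Row = 6
Minimum is 4, achieved by column Y.
Minimax strategy: Y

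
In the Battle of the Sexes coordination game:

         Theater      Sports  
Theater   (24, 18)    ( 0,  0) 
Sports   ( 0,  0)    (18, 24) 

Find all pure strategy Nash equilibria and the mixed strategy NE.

Pure NE: (Theater, Theater) and (Sports, Sports); Mixed NE: p = 0.5714, q = 0.4286

Work:
Check pure NE:
(Theater, Theater): (24, 18) - no unilateral deviation beneficial
(Sports, Sports): (18, 24) - no unilateral deviation beneficial
Mixed NE: P1 plays Theater with p = 0.5714, P2 plays Theater with q = 0.4286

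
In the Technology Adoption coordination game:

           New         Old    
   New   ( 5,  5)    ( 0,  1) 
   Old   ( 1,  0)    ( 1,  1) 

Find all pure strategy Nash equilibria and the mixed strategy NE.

Pure NE: (New, New) and (Old, Old); Mixed NE: p = 0.2, q = 0.2

Work:
Check pure NE:
(New, New): (5, 5) - no unilateral deviation beneficial
(Old, Old): (1, 1) - no unilateral deviation beneficial
Mixed NE: P1 plays New with p = 0.2, P2 plays New with q = 0.2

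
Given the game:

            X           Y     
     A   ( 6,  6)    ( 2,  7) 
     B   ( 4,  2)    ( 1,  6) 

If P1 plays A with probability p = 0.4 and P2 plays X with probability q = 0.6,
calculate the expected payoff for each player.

E[P1] = 3.44, E[P2] = 4.72

Work:
E[P1] = p·q·π₁(A,X) + p·(1-q)·π₁(A,Y) + (1-p)·q·π₁(B,X) + (1-p)·(1-q)·π₁(B,Y)
= 0.4·0.6·6 + 0.4·0.4·2 + 0.6·0.6·4 + 0.6·0.4·1
= 3.44

E[P2] = 4.72 (similar calculation)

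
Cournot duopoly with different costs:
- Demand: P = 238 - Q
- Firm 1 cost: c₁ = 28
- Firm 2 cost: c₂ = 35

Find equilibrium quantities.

q₁* = 72.33, q₂* = 65.33

Work:
Reaction: q₁ = (238 - 28 - q₂)/2
Reaction: q₂ = (238 - 35 - q₁)/2
Solve simultaneously:
q₁* = (238 - 2×28 + 35)/3 = 72.33
q₂* = (238 - 2×35 + 28)/3 = 65.33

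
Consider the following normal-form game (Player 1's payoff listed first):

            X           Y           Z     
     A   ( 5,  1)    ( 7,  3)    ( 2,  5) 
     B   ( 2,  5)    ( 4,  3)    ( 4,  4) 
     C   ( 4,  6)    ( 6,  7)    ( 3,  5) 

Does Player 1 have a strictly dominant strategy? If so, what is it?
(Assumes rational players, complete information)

No strictly dominant strategy exists for Player 1

Work:
A strategy strictly dominates another if it gives a strictly higher payoff against every opponent action. Compare each pair of P1's strategies column-by-column:
  A vs B: [5 vs 2, 7 vs 4, 2 vs 4] → A does not strictly dominate B (column Z: 2 ≤ 4)
  A vs C: [5 vs 4, 7 vs 6, 2 vs 3] → A does not strictly dominate C (column Z: 2 ≤ 3)
  B vs A: [2 vs 5, 4 vs 7, 4 vs 2] → B does not strictly dominate A (column X: 2 ≤ 5)
  B vs C: [2 vs 4, 4 vs 6, 4 vs 3] → B does not strictly dominate C (column X: 2 ≤ 4)
  C vs A: [4 vs 5, 6 vs 7, 3 vs 2] → C does not strictly dominate A (column X: 4 ≤ 5)
  C vs B: [4 vs 2, 6 vs 4, 3 vs 4] → C does not strictly dominate B (column Z: 3 ≤ 4)
No single strategy strictly dominates all others → no strictly dominant strategy.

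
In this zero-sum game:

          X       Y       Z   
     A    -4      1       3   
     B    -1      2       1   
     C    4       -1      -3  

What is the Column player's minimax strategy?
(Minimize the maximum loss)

Column should play Y, value = 2

Work:
Column player minimizes Row's maximum payoff:
Column X: max payoff to Row = 4
Column Y: max payoff to Row = 2
Column Z: max payoff to Row = 3
Minimum is 2, achieved by column Y.
Minimax strategy: Y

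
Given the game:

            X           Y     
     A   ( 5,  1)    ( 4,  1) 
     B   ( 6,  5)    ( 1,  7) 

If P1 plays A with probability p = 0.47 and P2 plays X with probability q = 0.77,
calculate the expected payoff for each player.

E[P1] = 4.8124, E[P2] = 3.3638

Work:
E[P1] = p·q·π₁(A,X) + p·(1-q)·π₁(A,Y) + (1-p)·q·π₁(B,X) + (1-p)·(1-q)·π₁(B,Y)
= 0.47·0.77·5 + 0.47·0.23·4 + 0.53·0.77·6 + 0.53·0.23·1
= 4.8124

E[P2] = 3.3638 (similar calculation)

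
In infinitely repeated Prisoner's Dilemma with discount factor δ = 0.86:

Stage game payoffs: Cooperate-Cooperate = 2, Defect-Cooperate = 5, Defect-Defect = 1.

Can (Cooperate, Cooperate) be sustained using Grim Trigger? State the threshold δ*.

δ* = 0.75; since δ = 0.86 ≥ 0.75, cooperation can be sustained

Work:
For Grim Trigger:
Cooperate forever: 2/(1-δ)
Defect then punished: 5 + 1·δ/(1-δ)
Need: 2/(1-δ) ≥ 5 + 1·δ/(1-δ)
Solving: δ ≥ (T-R)/(T-P) = (5-2)/(5-1) = 0.75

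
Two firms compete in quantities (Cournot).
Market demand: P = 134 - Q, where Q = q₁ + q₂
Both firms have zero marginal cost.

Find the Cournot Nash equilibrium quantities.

q₁* = q₂* = 44.67; P* = 44.67

Work:
Profit: π_i = P·q_i = (a - q_i - q_j)·q_i
FOC: ∂π_i/∂q_i = a - 2q_i - q_j = 0
Reaction function: q_i = (134 - q_j)/2
Symmetry: q* = 134/3 = 44.67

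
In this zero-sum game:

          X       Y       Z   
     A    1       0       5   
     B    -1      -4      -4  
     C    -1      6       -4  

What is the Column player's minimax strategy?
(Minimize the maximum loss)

Column should play X, value = 1

Work:
Column player minimizes Row's maximum payoff:
Column X: max payoff to Row = 1
Column Y: max payoff to Row = 6
Column Z: max payoff to Row = 5
Minimum is 1, achieved by column X.
Minimax strategy: X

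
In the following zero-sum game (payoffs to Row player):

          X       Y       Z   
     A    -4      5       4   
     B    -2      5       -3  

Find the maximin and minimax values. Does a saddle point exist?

Maximin = -3, Minimax = -2, Saddle: False

Work:
Row minimums: [-4, -3] → maximin = -3
Column maximums: [-2, 5, 4] → minimax = -2
No saddle point (maximin ≠ minimax). Mixed strategy needed.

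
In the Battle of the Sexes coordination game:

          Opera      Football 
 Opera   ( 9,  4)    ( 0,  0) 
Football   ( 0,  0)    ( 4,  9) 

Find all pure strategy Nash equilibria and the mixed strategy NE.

Pure NE: (Opera, Opera) and (Football, Football); Mixed NE: p = 0.6923, q = 0.3077

Work:
Check pure NE:
(Opera, Opera): (9, 4) - no unilateral deviation beneficial
(Football, Football): (4, 9) - no unilateral deviation beneficial
Mixed NE: P1 plays Opera with p = 0.6923, P2 plays Opera with q = 0.3077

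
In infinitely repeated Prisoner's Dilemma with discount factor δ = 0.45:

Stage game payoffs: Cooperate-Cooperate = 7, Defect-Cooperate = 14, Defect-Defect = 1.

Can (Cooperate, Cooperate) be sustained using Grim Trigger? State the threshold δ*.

δ* = 0.5385; since δ = 0.45 < 0.5385, cooperation cannot be sustained

Work:
For Grim Trigger:
Cooperate forever: 7/(1-δ)
Defect then punished: 14 + 1·δ/(1-δ)
Need: 7/(1-δ) ≥ 14 + 1·δ/(1-δ)
Solving: δ ≥ (T-R)/(T-P) = (14-7)/(14-1) = 0.5385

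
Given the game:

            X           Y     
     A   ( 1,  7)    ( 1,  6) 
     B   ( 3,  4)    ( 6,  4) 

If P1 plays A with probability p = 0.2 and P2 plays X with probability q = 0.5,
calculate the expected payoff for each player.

E[P1] = 3.8, E[P2] = 4.5

Work:
E[P1] = p·q·π₁(A,X) + p·(1-q)·π₁(A,Y) + (1-p)·q·π₁(B,X) + (1-p)·(1-q)·π₁(B,Y)
= 0.2·0.5·1 + 0.2·0.5·1 + 0.8·0.5·3 + 0.8·0.5·6
= 3.8

E[P2] = 4.5 (similar calculation)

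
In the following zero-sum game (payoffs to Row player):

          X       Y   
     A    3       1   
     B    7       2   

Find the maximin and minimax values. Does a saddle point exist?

Maximin = 2, Minimax = 2, Saddle: True

Work:
Row minimums: [1, 2] → maximin = 2
Column maximums: [7, 2] → minimax = 2
Saddle point exists! Game value = 2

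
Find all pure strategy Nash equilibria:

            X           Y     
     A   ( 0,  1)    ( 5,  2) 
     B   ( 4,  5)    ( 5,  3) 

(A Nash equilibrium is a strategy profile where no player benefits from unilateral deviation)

Nash equilibrium: (A, Y), (B, X)

Work:
Best responses:
  P1 vs X: payoffs [0, 4] → best response B (payoff 4)
  P1 vs Y: payoffs [5, 5] → best response A/B (payoff 5)
  P2 vs A: payoffs [1, 2] → best response Y (payoff 2)
  P2 vs B: payoffs [5, 3] → best response X (payoff 5)
Mutual best responses: (A,Y), (B,X) → Nash equilibria.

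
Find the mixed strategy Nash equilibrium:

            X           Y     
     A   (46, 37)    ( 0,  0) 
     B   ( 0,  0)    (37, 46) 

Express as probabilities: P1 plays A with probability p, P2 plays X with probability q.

p = 0.5542, q = 0.4458

Work:
Find probabilities that make opponent indifferent:
P2 chooses q to make P1 indifferent between A and B
P1 chooses p to make P2 indifferent between X and Y
Mixed NE: P1 plays (A: 0.5542, B: 0.4458), P2 plays (X: 0.4458, Y: 0.5542)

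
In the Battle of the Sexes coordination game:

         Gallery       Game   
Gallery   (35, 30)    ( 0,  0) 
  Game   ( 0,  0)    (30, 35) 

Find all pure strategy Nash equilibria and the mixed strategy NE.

Pure NE: (Gallery, Gallery) and (Game, Game); Mixed NE: p = 0.5385, q = 0.4615

Work:
Check pure NE:
(Gallery, Gallery): (35, 30) - no unilateral deviation beneficial
(Game, Game): (30, 35) - no unilateral deviation beneficial
Mixed NE: P1 plays Gallery with p = 0.5385, P2 plays Gallery with q = 0.4615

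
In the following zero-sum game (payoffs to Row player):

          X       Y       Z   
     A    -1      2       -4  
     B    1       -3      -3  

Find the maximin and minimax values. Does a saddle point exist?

Maximin = -3, Minimax = -3, Saddle: True

Work:
Row minimums: [-4, -3] → maximin = -3
Column maximums: [1, 2, -3] → minimax = -3
Saddle point exists! Game value = -3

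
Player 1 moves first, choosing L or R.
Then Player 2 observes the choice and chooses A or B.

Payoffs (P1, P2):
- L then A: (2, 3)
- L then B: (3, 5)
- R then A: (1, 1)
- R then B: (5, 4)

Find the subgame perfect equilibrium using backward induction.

P1 plays R, P2 plays B after L and B after R; Payoff (5, 4)

Work:
Backward induction:
After L: P2 chooses B → P1 gets 3
After R: P2 chooses B → P1 gets 5
P1 chooses R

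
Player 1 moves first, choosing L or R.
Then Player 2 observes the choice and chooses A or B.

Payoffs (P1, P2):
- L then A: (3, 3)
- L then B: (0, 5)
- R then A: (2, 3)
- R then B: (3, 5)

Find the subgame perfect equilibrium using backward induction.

P1 plays R, P2 plays B after L and B after R; Payoff (3, 5)

Work:
Backward induction:
After L: P2 chooses B → P1 gets 0
After R: P2 chooses B → P1 gets 3
P1 chooses R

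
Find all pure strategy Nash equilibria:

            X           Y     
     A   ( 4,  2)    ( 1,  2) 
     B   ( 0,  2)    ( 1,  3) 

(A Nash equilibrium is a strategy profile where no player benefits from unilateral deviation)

Nash equilibrium: (A, X), (A, Y), (B, Y)

Work:
Best responses:
  P1 vs X: payoffs [4, 0] → best response A (payoff 4)
  P1 vs Y: payoffs [1, 1] → best response A/B (payoff 1)
  P2 vs A: payoffs [2, 2] → best response X/Y (payoff 2)
  P2 vs B: payoffs [2, 3] → best response Y (payoff 3)
Mutual best responses: (A,X), (A,Y), (B,Y) → Nash equilibria.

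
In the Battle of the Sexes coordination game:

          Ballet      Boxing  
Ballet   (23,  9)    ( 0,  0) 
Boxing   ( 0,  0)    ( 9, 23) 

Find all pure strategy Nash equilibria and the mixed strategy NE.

Pure NE: (Ballet, Ballet) and (Boxing, Boxing); Mixed NE: p = 0.7188, q = 0.2812

Work:
Check pure NE:
(Ballet, Ballet): (23, 9) - no unilateral deviation beneficial
(Boxing, Boxing): (9, 23) - no unilateral deviation beneficial
Mixed NE: P1 plays Ballet with p = 0.7188, P2 plays Ballet with q = 0.2812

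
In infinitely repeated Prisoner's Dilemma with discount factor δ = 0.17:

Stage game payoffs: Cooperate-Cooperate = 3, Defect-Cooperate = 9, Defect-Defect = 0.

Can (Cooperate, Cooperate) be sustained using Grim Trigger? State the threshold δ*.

δ* = 0.6667; since δ = 0.17 < 0.6667, cooperation cannot be sustained

Work:
For Grim Trigger:
Cooperate forever: 3/(1-δ)
Defect then punished: 9 + 0·δ/(1-δ)
Need: 3/(1-δ) ≥ 9 + 0·δ/(1-δ)
Solving: δ ≥ (T-R)/(T-P) = (9-3)/(9-0) = 0.6667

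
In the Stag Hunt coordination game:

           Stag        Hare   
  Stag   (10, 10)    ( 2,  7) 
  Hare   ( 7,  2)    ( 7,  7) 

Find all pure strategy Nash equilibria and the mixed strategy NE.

Pure NE: (Stag, Stag) and (Hare, Hare); Mixed NE: p = 0.625, q = 0.625

Work:
Check pure NE:
(Stag, Stag): (10, 10) - no unilateral deviation beneficial
(Hare, Hare): (7, 7) - no unilateral deviation beneficial
Mixed NE: P1 plays Stag with p = 0.625, P2 plays Stag with q = 0.625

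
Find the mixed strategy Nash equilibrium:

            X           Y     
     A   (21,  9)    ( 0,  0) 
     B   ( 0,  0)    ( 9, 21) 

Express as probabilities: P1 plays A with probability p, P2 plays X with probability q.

p = 0.7, q = 0.3

Work:
Find probabilities that make opponent indifferent:
P2 chooses q to make P1 indifferent between A and B
P1 chooses p to make P2 indifferent between X and Y
Mixed NE: P1 plays (A: 0.7, B: 0.3), P2 plays (X: 0.3, Y: 0.7)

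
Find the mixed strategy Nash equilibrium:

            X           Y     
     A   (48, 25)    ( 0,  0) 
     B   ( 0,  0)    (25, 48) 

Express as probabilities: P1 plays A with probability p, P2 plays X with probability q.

p = 0.6575, q = 0.3425

Work:
Find probabilities that make opponent indifferent:
P2 chooses q to make P1 indifferent between A and B
P1 chooses p to make P2 indifferent between X and Y
Mixed NE: P1 plays (A: 0.6575, B: 0.3425), P2 plays (X: 0.3425, Y: 0.6575)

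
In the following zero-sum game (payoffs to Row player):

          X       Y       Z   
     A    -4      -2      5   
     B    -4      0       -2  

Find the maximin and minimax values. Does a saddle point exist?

Maximin = -4, Minimax = -4, Saddle: True

Work:
Row minimums: [-4, -4] → maximin = -4
Column maximums: [-4, 0, 5] → minimax = -4
Saddle point exists! Game value = -4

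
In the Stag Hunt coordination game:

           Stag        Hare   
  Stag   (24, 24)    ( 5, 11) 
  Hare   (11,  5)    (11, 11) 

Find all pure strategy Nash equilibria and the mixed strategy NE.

Pure NE: (Stag, Stag) and (Hare, Hare); Mixed NE: p = 0.3158, q = 0.3158

Work:
Check pure NE:
(Stag, Stag): (24, 24) - no unilateral deviation beneficial
(Hare, Hare): (11, 11) - no unilateral deviation beneficial
Mixed NE: P1 plays Stag with p = 0.3158, P2 plays Stag with q = 0.3158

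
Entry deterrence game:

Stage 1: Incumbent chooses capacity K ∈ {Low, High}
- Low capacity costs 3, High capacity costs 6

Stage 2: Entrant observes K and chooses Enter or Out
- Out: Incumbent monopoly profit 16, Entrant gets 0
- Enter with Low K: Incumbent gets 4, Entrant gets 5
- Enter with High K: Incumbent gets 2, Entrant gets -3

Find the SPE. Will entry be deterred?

SPE: (High, Enter|Low, Out|High); Entry deterred. Incumbent net profit = 10

Work:
After Low K: Entrant enters (5 > 0)
After High K: Entrant stays out (-3 < 0)
Incumbent: Low → 4−3=1, High → 16−6=10
Incumbent chooses High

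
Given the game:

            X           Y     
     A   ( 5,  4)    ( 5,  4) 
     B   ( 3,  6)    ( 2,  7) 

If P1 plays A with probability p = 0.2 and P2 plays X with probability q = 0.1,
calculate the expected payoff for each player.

E[P1] = 2.68, E[P2] = 6.32

Work:
E[P1] = p·q·π₁(A,X) + p·(1-q)·π₁(A,Y) + (1-p)·q·π₁(B,X) + (1-p)·(1-q)·π₁(B,Y)
= 0.2·0.1·5 + 0.2·0.9·5 + 0.8·0.1·3 + 0.8·0.9·2
= 2.68

E[P2] = 6.32 (similar calculation)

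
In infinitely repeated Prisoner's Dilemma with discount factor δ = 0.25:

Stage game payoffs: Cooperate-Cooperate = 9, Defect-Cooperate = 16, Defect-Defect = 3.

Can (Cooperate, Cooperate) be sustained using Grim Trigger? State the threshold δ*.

δ* = 0.5385; since δ = 0.25 < 0.5385, cooperation cannot be sustained

Work:
For Grim Trigger:
Cooperate forever: 9/(1-δ)
Defect then punished: 16 + 3·δ/(1-δ)
Need: 9/(1-δ) ≥ 16 + 3·δ/(1-δ)
Solving: δ ≥ (T-R)/(T-P) = (16-9)/(16-3) = 0.5385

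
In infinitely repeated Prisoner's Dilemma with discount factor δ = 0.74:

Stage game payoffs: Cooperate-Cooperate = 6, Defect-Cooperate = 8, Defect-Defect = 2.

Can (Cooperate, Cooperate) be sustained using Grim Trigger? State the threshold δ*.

δ* = 0.3333; since δ = 0.74 ≥ 0.3333, cooperation can be sustained

Work:
For Grim Trigger:
Cooperate forever: 6/(1-δ)
Defect then punished: 8 + 2·δ/(1-δ)
Need: 6/(1-δ) ≥ 8 + 2·δ/(1-δ)
Solving: δ ≥ (T-R)/(T-P) = (8-6)/(8-2) = 0.3333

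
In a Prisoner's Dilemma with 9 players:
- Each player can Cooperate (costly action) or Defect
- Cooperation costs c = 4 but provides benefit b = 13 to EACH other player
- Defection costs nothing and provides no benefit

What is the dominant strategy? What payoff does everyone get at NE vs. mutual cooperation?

Dominant: Defect; NE payoff = 0; Coop payoff = 100

Work:
Defect dominates (saves cost c = 4, benefit to others is external)
NE: All defect → everyone gets 0
If all cooperate: each receives (8)×13 - 4 = 100
Social dilemma: 100 > 0 but NE gives 0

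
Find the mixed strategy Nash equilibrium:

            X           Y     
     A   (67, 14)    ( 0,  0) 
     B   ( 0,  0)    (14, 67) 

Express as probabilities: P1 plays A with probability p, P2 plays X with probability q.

p = 0.8272, q = 0.1728

Work:
Find probabilities that make opponent indifferent:
P2 chooses q to make P1 indifferent between A and B
P1 chooses p to make P2 indifferent between X and Y
Mixed NE: P1 plays (A: 0.8272, B: 0.1728), P2 plays (X: 0.1728, Y: 0.8272)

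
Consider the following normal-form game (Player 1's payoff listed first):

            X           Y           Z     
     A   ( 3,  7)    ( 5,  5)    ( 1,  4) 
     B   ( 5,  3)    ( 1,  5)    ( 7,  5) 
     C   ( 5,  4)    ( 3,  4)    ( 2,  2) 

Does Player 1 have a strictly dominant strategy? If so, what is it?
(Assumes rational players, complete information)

No strictly dominant strategy exists for Player 1

Work:
A strategy strictly dominates another if it gives a strictly higher payoff against every opponent action. Compare each pair of P1's strategies column-by-column:
  A vs B: [3 vs 5, 5 vs 1, 1 vs 7] → A does not strictly dominate B (column X: 3 ≤ 5)
  A vs C: [3 vs 5, 5 vs 3, 1 vs 2] → A does not strictly dominate C (column X: 3 ≤ 5)
  B vs A: [5 vs 3, 1 vs 5, 7 vs 1] → B does not strictly dominate A (column Y: 1 ≤ 5)
  B vs C: [5 vs 5, 1 vs 3, 7 vs 2] → B does not strictly dominate C (column X: 5 ≤ 5)
  C vs A: [5 vs 3, 3 vs 5, 2 vs 1] → C does not strictly dominate A (column Y: 3 ≤ 5)
  C vs B: [5 vs 5, 3 vs 1, 2 vs 7] → C does not strictly dominate B (column X: 5 ≤ 5)
No single strategy strictly dominates all others → no strictly dominant strategy.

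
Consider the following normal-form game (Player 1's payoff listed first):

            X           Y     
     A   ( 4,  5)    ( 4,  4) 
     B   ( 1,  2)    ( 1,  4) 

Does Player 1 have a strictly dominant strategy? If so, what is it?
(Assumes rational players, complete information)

Yes, Player 1's strictly dominant strategy is A

Work:
A strategy strictly dominates another if it gives a strictly higher payoff against every opponent action. Compare each pair of P1's strategies column-by-column:
  A vs B: [4 vs 1, 4 vs 1] → A strictly dominates B
  B vs A: [1 vs 4, 1 vs 4] → B does not strictly dominate A (column X: 1 ≤ 4)
A strictly dominates every other strategy → strictly dominant.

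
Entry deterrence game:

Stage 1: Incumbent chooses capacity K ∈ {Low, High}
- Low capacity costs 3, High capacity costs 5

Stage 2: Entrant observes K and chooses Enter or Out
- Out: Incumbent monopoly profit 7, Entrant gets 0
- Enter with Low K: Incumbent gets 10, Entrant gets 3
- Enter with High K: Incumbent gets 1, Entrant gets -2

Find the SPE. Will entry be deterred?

SPE: (Low, Enter|Low, Out|High); Entry not deterred. Incumbent net profit = 7, Entrant gets 3

Work:
After Low K: Entrant enters (3 > 0)
After High K: Entrant stays out (-2 < 0)
Incumbent: Low → 10−3=7, High → 7−5=2
Incumbent chooses Low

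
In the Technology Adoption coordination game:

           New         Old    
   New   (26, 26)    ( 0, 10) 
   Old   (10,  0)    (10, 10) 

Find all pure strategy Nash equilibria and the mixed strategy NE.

Pure NE: (New, New) and (Old, Old); Mixed NE: p = 0.3846, q = 0.3846

Work:
Check pure NE:
(New, New): (26, 26) - no unilateral deviation beneficial
(Old, Old): (10, 10) - no unilateral deviation beneficial
Mixed NE: P1 plays New with p = 0.3846, P2 plays New with q = 0.3846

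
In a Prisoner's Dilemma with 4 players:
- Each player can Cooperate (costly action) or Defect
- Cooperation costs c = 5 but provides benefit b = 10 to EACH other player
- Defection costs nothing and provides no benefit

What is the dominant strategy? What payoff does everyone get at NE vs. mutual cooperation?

Dominant: Defect; NE payoff = 0; Coop payoff = 25

Work:
Defect dominates (saves cost c = 5, benefit to others is external)
NE: All defect → everyone gets 0
If all cooperate: each receives (3)×10 - 5 = 25
Social dilemma: 25 > 0 but NE gives 0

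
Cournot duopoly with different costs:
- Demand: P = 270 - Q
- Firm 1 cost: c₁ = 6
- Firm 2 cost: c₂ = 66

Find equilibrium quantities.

q₁* = 108.0, q₂* = 48.0

Work:
Reaction: q₁ = (270 - 6 - q₂)/2
Reaction: q₂ = (270 - 66 - q₁)/2
Solve simultaneously:
q₁* = (270 - 2×6 + 66)/3 = 108.0
q₂* = (270 - 2×66 + 6)/3 = 48.0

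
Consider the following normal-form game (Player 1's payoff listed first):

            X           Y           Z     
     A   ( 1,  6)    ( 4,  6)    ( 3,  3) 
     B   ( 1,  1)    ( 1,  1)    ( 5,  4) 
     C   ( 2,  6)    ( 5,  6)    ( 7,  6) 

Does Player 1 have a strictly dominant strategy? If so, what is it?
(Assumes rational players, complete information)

Yes, Player 1's strictly dominant strategy is C

Work:
A strategy strictly dominates another if it gives a strictly higher payoff against every opponent action. Compare each pair of P1's strategies column-by-column:
  A vs B: [1 vs 1, 4 vs 1, 3 vs 5] → A does not strictly dominate B (column X: 1 ≤ 1)
  A vs C: [1 vs 2, 4 vs 5, 3 vs 7] → A does not strictly dominate C (column X: 1 ≤ 2)
  B vs A: [1 vs 1, 1 vs 4, 5 vs 3] → B does not strictly dominate A (column X: 1 ≤ 1)
  B vs C: [1 vs 2, 1 vs 5, 5 vs 7] → B does not strictly dominate C (column X: 1 ≤ 2)
  C vs A: [2 vs 1, 5 vs 4, 7 vs 3] → C strictly dominates A
  C vs B: [2 vs 1, 5 vs 1, 7 vs 5] → C strictly dominates B
C strictly dominates every other strategy → strictly dominant.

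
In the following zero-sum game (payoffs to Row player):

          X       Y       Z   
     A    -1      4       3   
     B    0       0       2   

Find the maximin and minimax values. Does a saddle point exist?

Maximin = 0, Minimax = 0, Saddle: True

Work:
Row minimums: [-1, 0] → maximin = 0
Column maximums: [0, 4, 3] → minimax = 0
Saddle point exists! Game value = 0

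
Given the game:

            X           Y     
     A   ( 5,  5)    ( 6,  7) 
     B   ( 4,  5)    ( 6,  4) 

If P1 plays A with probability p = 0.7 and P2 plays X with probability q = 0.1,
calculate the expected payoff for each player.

E[P1] = 5.87, E[P2] = 5.99

Work:
E[P1] = p·q·π₁(A,X) + p·(1-q)·π₁(A,Y) + (1-p)·q·π₁(B,X) + (1-p)·(1-q)·π₁(B,Y)
= 0.7·0.1·5 + 0.7·0.9·6 + 0.3·0.1·4 + 0.3·0.9·6
= 5.87

E[P2] = 5.99 (similar calculation)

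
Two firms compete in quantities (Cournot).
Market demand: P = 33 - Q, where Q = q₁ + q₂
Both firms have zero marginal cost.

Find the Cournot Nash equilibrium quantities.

q₁* = q₂* = 11.0; P* = 11.0

Work:
Profit: π_i = P·q_i = (a - q_i - q_j)·q_i
FOC: ∂π_i/∂q_i = a - 2q_i - q_j = 0
Reaction function: q_i = (33 - q_j)/2
Symmetry: q* = 33/3 = 11.0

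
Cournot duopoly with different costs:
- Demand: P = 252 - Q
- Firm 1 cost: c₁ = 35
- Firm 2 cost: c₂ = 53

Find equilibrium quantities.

q₁* = 78.33, q₂* = 60.33

Work:
Reaction: q₁ = (252 - 35 - q₂)/2
Reaction: q₂ = (252 - 53 - q₁)/2
Solve simultaneously:
q₁* = (252 - 2×35 + 53)/3 = 78.33
q₂* = (252 - 2×53 + 35)/3 = 60.33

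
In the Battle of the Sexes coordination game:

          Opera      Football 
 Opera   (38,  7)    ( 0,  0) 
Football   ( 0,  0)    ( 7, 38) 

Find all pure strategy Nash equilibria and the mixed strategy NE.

Pure NE: (Opera, Opera) and (Football, Football); Mixed NE: p = 0.8444, q = 0.1556

Work:
Check pure NE:
(Opera, Opera): (38, 7) - no unilateral deviation beneficial
(Football, Football): (7, 38) - no unilateral deviation beneficial
Mixed NE: P1 plays Opera with p = 0.8444, P2 plays Opera with q = 0.1556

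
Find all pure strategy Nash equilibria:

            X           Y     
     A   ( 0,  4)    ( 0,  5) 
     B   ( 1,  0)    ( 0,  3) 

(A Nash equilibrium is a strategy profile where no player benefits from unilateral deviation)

Nash equilibrium: (A, Y), (B, Y)

Work:
Best responses:
  P1 vs X: payoffs [0, 1] → best response B (payoff 1)
  P1 vs Y: payoffs [0, 0] → best response A/B (payoff 0)
  P2 vs A: payoffs [4, 5] → best response Y (payoff 5)
  P2 vs B: payoffs [0, 3] → best response Y (payoff 3)
Mutual best responses: (A,Y), (B,Y) → Nash equilibria.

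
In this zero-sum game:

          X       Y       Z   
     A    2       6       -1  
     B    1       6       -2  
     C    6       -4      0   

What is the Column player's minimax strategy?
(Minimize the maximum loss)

Column should play Z, value = 0

Work:
Column player minimizes Row's maximum payoff:
Column X: max payoff to Row = 6
Column Y: max payoff to Row = 6
Column Z: max payoff to Row = 0
Minimum is 0, achieved by column Z.
Minimax strategy: Z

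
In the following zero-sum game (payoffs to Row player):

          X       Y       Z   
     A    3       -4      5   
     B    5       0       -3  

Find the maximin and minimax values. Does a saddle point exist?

Maximin = -3, Minimax = 0, Saddle: False

Work:
Row minimums: [-4, -3] → maximin = -3
Column maximums: [5, 0, 5] → minimax = 0
No saddle point (maximin ≠ minimax). Mixed strategy needed.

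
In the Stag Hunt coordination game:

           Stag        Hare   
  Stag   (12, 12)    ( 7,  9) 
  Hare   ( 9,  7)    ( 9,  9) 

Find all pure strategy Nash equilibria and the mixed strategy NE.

Pure NE: (Stag, Stag) and (Hare, Hare); Mixed NE: p = 0.4, q = 0.4

Work:
Check pure NE:
(Stag, Stag): (12, 12) - no unilateral deviation beneficial
(Hare, Hare): (9, 9) - no unilateral deviation beneficial
Mixed NE: P1 plays Stag with p = 0.4, P2 plays Stag with q = 0.4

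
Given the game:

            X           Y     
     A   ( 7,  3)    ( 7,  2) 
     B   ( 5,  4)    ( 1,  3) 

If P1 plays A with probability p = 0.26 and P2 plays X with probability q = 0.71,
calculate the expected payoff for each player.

E[P1] = 4.6616, E[P2] = 3.45

Work:
E[P1] = p·q·π₁(A,X) + p·(1-q)·π₁(A,Y) + (1-p)·q·π₁(B,X) + (1-p)·(1-q)·π₁(B,Y)
= 0.26·0.71·7 + 0.26·0.29·7 + 0.74·0.71·5 + 0.74·0.29·1
= 4.6616

E[P2] = 3.45 (similar calculation)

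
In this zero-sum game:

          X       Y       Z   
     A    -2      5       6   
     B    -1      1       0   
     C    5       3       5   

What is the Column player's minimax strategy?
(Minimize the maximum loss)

Column should play X or Y (all achieve the minimum), value = 5

Work:
Column player minimizes Row's maximum payoff:
Column X: max payoff to Row = 5
Column Y: max payoff to Row = 5
Column Z: max payoff to Row = 6
Minimum is 5, achieved by columns X, Y (tied).
Each of X or Y is a minimax strategy.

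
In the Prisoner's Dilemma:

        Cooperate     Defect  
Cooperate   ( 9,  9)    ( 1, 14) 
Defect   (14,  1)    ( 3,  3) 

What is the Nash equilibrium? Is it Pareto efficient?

(Defect, Defect) is NE; not Pareto efficient

Work:
Defect dominates Cooperate for both players:
If P2 cooperates: Defect (14) > Cooperate (9)
If P2 defects: Defect (3) > Cooperate (1)
NE: (Defect, Defect) with payoff (3, 3)
But (Cooperate, Cooperate) = (9, 9) Pareto dominates (3, 3)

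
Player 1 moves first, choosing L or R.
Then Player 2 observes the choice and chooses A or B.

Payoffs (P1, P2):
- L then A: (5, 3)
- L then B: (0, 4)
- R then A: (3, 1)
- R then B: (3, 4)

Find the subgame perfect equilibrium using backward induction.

P1 plays R, P2 plays B after L and B after R; Payoff (3, 4)

Work:
Backward induction:
After L: P2 chooses B → P1 gets 0
After R: P2 chooses B → P1 gets 3
P1 chooses R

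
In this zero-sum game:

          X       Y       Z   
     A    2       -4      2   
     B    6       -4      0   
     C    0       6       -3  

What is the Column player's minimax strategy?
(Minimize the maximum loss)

Column should play Z, value = 2

Work:
Column player minimizes Row's maximum payoff:
Column X: max payoff to Row = 6
Column Y: max payoff to Row = 6
Column Z: max payoff to Row = 2
Minimum is 2, achieved by column Z.
Minimax strategy: Z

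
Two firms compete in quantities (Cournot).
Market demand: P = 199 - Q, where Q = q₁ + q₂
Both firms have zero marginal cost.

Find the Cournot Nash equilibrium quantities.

q₁* = q₂* = 66.33; P* = 66.33

Work:
Profit: π_i = P·q_i = (a - q_i - q_j)·q_i
FOC: ∂π_i/∂q_i = a - 2q_i - q_j = 0
Reaction function: q_i = (199 - q_j)/2
Symmetry: q* = 199/3 = 66.33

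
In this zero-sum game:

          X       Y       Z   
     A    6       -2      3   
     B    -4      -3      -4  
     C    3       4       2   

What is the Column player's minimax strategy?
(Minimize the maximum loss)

Column should play Z, value = 3

Work:
Column player minimizes Row's maximum payoff:
Column X: max payoff to Row = 6
Column Y: max payoff to Row = 4
Column Z: max payoff to Row = 3
Minimum is 3, achieved by column Z.
Minimax strategy: Z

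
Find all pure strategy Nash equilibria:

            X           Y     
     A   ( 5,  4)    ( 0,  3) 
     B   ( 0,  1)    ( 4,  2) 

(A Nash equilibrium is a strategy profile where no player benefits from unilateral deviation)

Nash equilibrium: (A, X), (B, Y)

Work:
Best responses:
  P1 vs X: payoffs [5, 0] → best response A (payoff 5)
  P1 vs Y: payoffs [0, 4] → best response B (payoff 4)
  P2 vs A: payoffs [4, 3] → best response X (payoff 4)
  P2 vs B: payoffs [1, 2] → best response Y (payoff 2)
Mutual best responses: (A,X), (B,Y) → Nash equilibria.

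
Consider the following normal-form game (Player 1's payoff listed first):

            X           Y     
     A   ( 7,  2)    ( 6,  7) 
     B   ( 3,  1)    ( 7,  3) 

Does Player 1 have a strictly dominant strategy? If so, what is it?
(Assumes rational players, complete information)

No strictly dominant strategy exists for Player 1

Work:
A strategy strictly dominates another if it gives a strictly higher payoff against every opponent action. Compare each pair of P1's strategies column-by-column:
  A vs B: [7 vs 3, 6 vs 7] → A does not strictly dominate B (column Y: 6 ≤ 7)
  B vs A: [3 vs 7, 7 vs 6] → B does not strictly dominate A (column X: 3 ≤ 7)
No single strategy strictly dominates all others → no strictly dominant strategy.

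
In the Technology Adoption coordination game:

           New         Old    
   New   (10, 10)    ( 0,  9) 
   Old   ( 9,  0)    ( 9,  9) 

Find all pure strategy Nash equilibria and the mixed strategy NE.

Pure NE: (New, New) and (Old, Old); Mixed NE: p = 0.9, q = 0.9

Work:
Check pure NE:
(New, New): (10, 10) - no unilateral deviation beneficial
(Old, Old): (9, 9) - no unilateral deviation beneficial
Mixed NE: P1 plays New with p = 0.9, P2 plays New with q = 0.9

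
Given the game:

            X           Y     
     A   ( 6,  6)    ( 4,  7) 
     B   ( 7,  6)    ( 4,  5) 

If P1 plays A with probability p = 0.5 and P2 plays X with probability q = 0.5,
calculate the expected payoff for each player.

E[P1] = 5.25, E[P2] = 6.0

Work:
E[P1] = p·q·π₁(A,X) + p·(1-q)·π₁(A,Y) + (1-p)·q·π₁(B,X) + (1-p)·(1-q)·π₁(B,Y)
= 0.5·0.5·6 + 0.5·0.5·4 + 0.5·0.5·7 + 0.5·0.5·4
= 5.25

E[P2] = 6.0 (similar calculation)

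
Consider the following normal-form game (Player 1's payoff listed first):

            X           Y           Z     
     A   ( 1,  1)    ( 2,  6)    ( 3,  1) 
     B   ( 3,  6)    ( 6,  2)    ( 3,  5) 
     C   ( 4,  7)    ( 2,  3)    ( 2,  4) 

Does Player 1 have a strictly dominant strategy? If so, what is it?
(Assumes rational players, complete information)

No strictly dominant strategy exists for Player 1

Work:
A strategy strictly dominates another if it gives a strictly higher payoff against every opponent action. Compare each pair of P1's strategies column-by-column:
  A vs B: [1 vs 3, 2 vs 6, 3 vs 3] → A does not strictly dominate B (column X: 1 ≤ 3)
  A vs C: [1 vs 4, 2 vs 2, 3 vs 2] → A does not strictly dominate C (column X: 1 ≤ 4)
  B vs A: [3 vs 1, 6 vs 2, 3 vs 3] → B does not strictly dominate A (column Z: 3 ≤ 3)
  B vs C: [3 vs 4, 6 vs 2, 3 vs 2] → B does not strictly dominate C (column X: 3 ≤ 4)
  C vs A: [4 vs 1, 2 vs 2, 2 vs 3] → C does not strictly dominate A (column Y: 2 ≤ 2)
  C vs B: [4 vs 3, 2 vs 6, 2 vs 3] → C does not strictly dominate B (column Y: 2 ≤ 6)
No single strategy strictly dominates all others → no strictly dominant strategy.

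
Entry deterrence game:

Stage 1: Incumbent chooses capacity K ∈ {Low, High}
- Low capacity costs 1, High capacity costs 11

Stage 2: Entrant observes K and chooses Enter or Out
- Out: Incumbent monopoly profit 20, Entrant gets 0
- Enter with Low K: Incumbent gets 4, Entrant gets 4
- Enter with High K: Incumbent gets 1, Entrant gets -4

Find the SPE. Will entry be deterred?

SPE: (High, Enter|Low, Out|High); Entry deterred. Incumbent net profit = 9

Work:
After Low K: Entrant enters (4 > 0)
After High K: Entrant stays out (-4 < 0)
Incumbent: Low → 4−1=3, High → 20−11=9
Incumbent chooses High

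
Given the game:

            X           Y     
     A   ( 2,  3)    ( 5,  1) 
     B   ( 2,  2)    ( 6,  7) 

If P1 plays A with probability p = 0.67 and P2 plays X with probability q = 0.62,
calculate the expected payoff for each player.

E[P1] = 3.2654, E[P2] = 2.7878

Work:
E[P1] = p·q·π₁(A,X) + p·(1-q)·π₁(A,Y) + (1-p)·q·π₁(B,X) + (1-p)·(1-q)·π₁(B,Y)
= 0.67·0.62·2 + 0.67·0.38·5 + 0.33·0.62·2 + 0.33·0.38·6
= 3.2654

E[P2] = 2.7878 (similar calculation)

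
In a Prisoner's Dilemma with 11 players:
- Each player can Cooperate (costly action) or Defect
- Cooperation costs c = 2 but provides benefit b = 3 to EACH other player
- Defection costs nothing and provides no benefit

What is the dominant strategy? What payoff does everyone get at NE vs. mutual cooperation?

Dominant: Defect; NE payoff = 0; Coop payoff = 28

Work:
Defect dominates (saves cost c = 2, benefit to others is external)
NE: All defect → everyone gets 0
If all cooperate: each receives (10)×3 - 2 = 28
Social dilemma: 28 > 0 but NE gives 0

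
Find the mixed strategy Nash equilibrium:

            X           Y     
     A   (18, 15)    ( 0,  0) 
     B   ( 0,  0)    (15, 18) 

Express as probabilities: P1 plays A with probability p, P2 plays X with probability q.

p = 0.5455, q = 0.4545

Work:
Find probabilities that make opponent indifferent:
P2 chooses q to make P1 indifferent between A and B
P1 chooses p to make P2 indifferent between X and Y
Mixed NE: P1 plays (A: 0.5455, B: 0.4545), P2 plays (X: 0.4545, Y: 0.5455)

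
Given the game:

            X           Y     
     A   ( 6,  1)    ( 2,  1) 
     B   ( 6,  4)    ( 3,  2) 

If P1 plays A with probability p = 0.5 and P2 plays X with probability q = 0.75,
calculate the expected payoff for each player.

E[P1] = 5.125, E[P2] = 2.25

Work:
E[P1] = p·q·π₁(A,X) + p·(1-q)·π₁(A,Y) + (1-p)·q·π₁(B,X) + (1-p)·(1-q)·π₁(B,Y)
= 0.5·0.75·6 + 0.5·0.25·2 + 0.5·0.75·6 + 0.5·0.25·3
= 5.125

E[P2] = 2.25 (similar calculation)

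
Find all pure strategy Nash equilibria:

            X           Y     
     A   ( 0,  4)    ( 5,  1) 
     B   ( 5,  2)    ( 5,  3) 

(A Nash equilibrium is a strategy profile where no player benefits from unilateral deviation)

Nash equilibrium: (B, Y)

Work:
Best responses:
  P1 vs X: payoffs [0, 5] → best response B (payoff 5)
  P1 vs Y: payoffs [5, 5] → best response A/B (payoff 5)
  P2 vs A: payoffs [4, 1] → best response X (payoff 4)
  P2 vs B: payoffs [2, 3] → best response Y (payoff 3)
Mutual best responses: (B,Y) → Nash equilibria.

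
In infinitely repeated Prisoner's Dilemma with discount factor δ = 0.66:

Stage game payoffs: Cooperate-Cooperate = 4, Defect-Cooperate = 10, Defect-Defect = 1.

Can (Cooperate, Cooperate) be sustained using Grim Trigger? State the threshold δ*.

δ* = 0.6667; since δ = 0.66 < 0.6667, cooperation cannot be sustained

Work:
For Grim Trigger:
Cooperate forever: 4/(1-δ)
Defect then punished: 10 + 1·δ/(1-δ)
Need: 4/(1-δ) ≥ 10 + 1·δ/(1-δ)
Solving: δ ≥ (T-R)/(T-P) = (10-4)/(10-1) = 0.6667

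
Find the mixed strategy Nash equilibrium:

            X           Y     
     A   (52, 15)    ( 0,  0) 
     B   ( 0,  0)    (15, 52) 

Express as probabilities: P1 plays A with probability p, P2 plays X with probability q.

p = 0.7761, q = 0.2239

Work:
Find probabilities that make opponent indifferent:
P2 chooses q to make P1 indifferent between A and B
P1 chooses p to make P2 indifferent between X and Y
Mixed NE: P1 plays (A: 0.7761, B: 0.2239), P2 plays (X: 0.2239, Y: 0.7761)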